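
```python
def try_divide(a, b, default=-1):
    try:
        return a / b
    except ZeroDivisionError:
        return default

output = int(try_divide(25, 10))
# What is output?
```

Step-by-step execution trace:
1. `try_divide(25, 10)` enters try: `return 25 / 10` → returns 2.5. No exception raised.
2. `except ZeroDivisionError` is skipped.
3. `int(2.5)` → 2 → output = 2.
Result: 2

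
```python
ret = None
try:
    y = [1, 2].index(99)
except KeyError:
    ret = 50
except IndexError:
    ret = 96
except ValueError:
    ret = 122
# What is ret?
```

Step-by-step execution trace:
1. `y = [1, 2].index(99)` raises ValueError.
2. `except KeyError` does not match ValueError; skipped.
3. `except IndexError` does not match ValueError; skipped.
4. `except ValueError` matches → ret = 122.
Result: 122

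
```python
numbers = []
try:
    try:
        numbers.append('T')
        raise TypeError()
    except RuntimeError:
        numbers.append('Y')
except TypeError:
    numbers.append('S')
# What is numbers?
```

Step-by-step execution trace:
1. Inner try: `numbers.append('T')` → numbers = ['T'].
2. `raise TypeError()` raises TypeError.
3. Inner `except RuntimeError` does not match TypeError; exception propagates to outer try.
4. Outer `except TypeError` matches → `numbers.append('S')` → numbers = ['T', 'S'].
Result: ['T', 'S']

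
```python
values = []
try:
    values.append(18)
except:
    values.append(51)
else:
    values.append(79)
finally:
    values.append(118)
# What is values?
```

Step-by-step execution trace:
1. try: `values.append(18)` → values = [18]. No exception raised.
2. `except` is skipped.
3. `else` runs: `values.append(79)` → values = [18, 79].
4. `finally` always runs: `values.append(118)` → values = [18, 79, 118].
Result: [18, 79, 118]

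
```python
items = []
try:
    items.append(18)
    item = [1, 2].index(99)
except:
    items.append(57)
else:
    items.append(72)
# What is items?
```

Step-by-step execution trace:
1. try: `items.append(18)` → items = [18].
2. `item = [1, 2].index(99)` raises ValueError.
3. bare `except` matches → `items.append(57)` → items = [18, 57].
4. `else` is skipped (an exception was raised).
Result: [18, 57]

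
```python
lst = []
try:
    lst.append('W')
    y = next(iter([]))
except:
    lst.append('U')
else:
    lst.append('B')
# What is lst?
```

Step-by-step execution trace:
1. try: `lst.append('W')` → lst = ['W'].
2. `y = next(iter([]))` raises StopIteration.
3. bare `except` matches → `lst.append('U')` → lst = ['W', 'U'].
4. `else` is skipped (an exception was raised).
Result: ['W', 'U']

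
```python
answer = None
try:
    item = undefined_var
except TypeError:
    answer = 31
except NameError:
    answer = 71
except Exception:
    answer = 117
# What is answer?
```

Step-by-step execution trace:
1. `item = undefined_var` raises NameError.
2. `except TypeError` does not match NameError; skipped.
3. `except NameError` matches → answer = 71.
4. Remaining except clauses are skipped.
Result: 71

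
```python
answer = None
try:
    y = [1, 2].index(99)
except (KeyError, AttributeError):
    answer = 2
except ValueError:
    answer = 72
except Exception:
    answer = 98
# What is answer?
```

Step-by-step execution trace:
1. `y = [1, 2].index(99)` raises ValueError.
2. `except (KeyError, AttributeError)` does not match ValueError; skipped.
3. `except ValueError` matches (exact type match) → answer = 72.
4. `except Exception` is not reached.
Result: 72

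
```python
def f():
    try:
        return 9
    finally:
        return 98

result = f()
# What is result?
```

Step-by-step execution trace:
1. `f()` enters try: `return 9` sets pending return value 9.
2. Before returning, `finally: return 98` runs and overrides the pending return.
3. f() returns 98 → result = 98.
Result: 98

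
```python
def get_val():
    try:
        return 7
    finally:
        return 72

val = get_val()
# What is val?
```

Step-by-step execution trace:
1. `get_val()` enters try: `return 7` sets pending return value 7.
2. Before returning, `finally: return 72` runs and overrides the pending return.
3. get_val() returns 72 → val = 72.
Result: 72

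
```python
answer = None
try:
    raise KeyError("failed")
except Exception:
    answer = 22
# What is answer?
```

Step-by-step execution trace:
1. `raise KeyError(...)` raises KeyError.
2. `except Exception` matches (KeyError is a subclass of Exception) → answer = 22.
Result: 22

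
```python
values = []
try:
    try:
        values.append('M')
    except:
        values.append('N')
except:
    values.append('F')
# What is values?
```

Step-by-step execution trace:
1. Inner try: `values.append('M')` → values = ['M']. No exception raised.
2. Inner `except` is skipped.
3. Inner try completes normally; outer `except` is skipped.
Result: ['M']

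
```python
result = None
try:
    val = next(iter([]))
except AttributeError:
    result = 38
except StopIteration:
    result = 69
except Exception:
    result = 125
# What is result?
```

Step-by-step execution trace:
1. `val = next(iter([]))` raises StopIteration.
2. `except AttributeError` does not match StopIteration; skipped.
3. `except StopIteration` matches → result = 69.
4. Remaining except clauses are skipped.
Result: 69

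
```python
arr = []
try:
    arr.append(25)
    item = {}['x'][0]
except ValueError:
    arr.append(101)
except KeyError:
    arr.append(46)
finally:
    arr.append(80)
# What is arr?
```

Step-by-step execution trace:
1. try: `arr.append(25)` → arr = [25].
2. `item = {}['x'][0]` raises KeyError.
3. `except ValueError` does not match KeyError; skipped.
4. `except KeyError` matches → `arr.append(46)` → arr = [25, 46].
5. finally always runs: `arr.append(80)` → arr = [25, 46, 80].
Result: [25, 46, 80]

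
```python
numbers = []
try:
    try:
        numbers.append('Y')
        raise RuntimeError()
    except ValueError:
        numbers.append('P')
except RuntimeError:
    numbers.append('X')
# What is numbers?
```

Step-by-step execution trace:
1. Inner try: `numbers.append('Y')` → numbers = ['Y'].
2. `raise RuntimeError()` raises RuntimeError.
3. Inner `except ValueError` does not match RuntimeError; exception propagates to outer try.
4. Outer `except RuntimeError` matches → `numbers.append('X')` → numbers = ['Y', 'X'].
Result: ['Y', 'X']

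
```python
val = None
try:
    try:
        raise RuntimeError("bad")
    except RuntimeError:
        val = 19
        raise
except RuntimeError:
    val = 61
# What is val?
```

Step-by-step execution trace:
1. Inner try: `raise RuntimeError("bad")` raises RuntimeError.
2. Inner `except RuntimeError` matches → val = 19.
3. bare `raise` re-raises the same RuntimeError.
4. Outer `except RuntimeError` matches → val = 61.
Result: 61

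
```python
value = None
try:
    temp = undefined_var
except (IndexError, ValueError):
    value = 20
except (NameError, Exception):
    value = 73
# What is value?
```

Step-by-step execution trace:
1. `temp = undefined_var` raises NameError.
2. `except (IndexError, ValueError)` does not match NameError; skipped.
3. `except (NameError, Exception)` matches (NameError is in the tuple) → value = 73.
Result: 73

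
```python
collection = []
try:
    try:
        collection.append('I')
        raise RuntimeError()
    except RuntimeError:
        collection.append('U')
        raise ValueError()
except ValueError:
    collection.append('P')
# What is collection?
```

Step-by-step execution trace:
1. Inner try: `collection.append('I')` → collection = ['I'].
2. `raise RuntimeError()` raises RuntimeError.
3. Inner `except RuntimeError` matches → `collection.append('U')` → collection = ['I', 'U'].
4. `raise ValueError()` raises ValueError; propagates to outer try.
5. Outer `except ValueError` matches → `collection.append('P')` → collection = ['I', 'U', 'P'].
Result: ['I', 'U', 'P']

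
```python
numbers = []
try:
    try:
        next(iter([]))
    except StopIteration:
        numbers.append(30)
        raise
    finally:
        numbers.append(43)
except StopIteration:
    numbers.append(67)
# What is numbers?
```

Step-by-step execution trace:
1. Inner try: `next(iter([]))` raises StopIteration.
2. Inner `except StopIteration` matches → `numbers.append(30)` → numbers = [30].
3. bare `raise` re-raises StopIteration.
4. Inner `finally` runs during unwinding: `numbers.append(43)` → numbers = [30, 43].
5. Outer `except StopIteration` matches → `numbers.append(67)` → numbers = [30, 43, 67].
Result: [30, 43, 67]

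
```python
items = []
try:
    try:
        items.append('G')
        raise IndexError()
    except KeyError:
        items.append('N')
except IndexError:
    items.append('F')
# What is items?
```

Step-by-step execution trace:
1. Inner try: `items.append('G')` → items = ['G'].
2. `raise IndexError()` raises IndexError.
3. Inner `except KeyError` does not match IndexError; exception propagates to outer try.
4. Outer `except IndexError` matches → `items.append('F')` → items = ['G', 'F'].
Result: ['G', 'F']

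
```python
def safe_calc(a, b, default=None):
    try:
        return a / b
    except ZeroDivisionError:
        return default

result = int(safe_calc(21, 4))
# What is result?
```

Step-by-step execution trace:
1. `safe_calc(21, 4)` enters try: `return 21 / 4` → returns 5.25. No exception raised.
2. `except ZeroDivisionError` is skipped.
3. `int(5.25)` → 5 → result = 5.
Result: 5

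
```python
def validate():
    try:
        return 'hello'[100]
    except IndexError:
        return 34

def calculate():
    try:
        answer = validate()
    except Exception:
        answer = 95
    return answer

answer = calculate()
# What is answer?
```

Step-by-step execution trace:
1. `calculate()` calls `validate()`.
2. In validate: `'hello'[100]` raises IndexError; `except IndexError` catches it → returns 34.
3. In calculate: `answer = validate()` → answer = 34. No exception reaches calculate.
4. `except Exception` is skipped; calculate returns 34.
5. answer = 34.
Result: 34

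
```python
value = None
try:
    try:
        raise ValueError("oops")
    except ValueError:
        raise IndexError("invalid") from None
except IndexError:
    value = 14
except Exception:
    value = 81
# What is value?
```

Step-by-step execution trace:
1. Inner try raises ValueError; inner `except ValueError` catches it.
2. `raise IndexError(...) from None` raises IndexError (from None suppresses __context__, but the active exception is still IndexError).
3. Outer `except IndexError` matches → value = 14.
4. `except Exception` is not reached.
Result: 14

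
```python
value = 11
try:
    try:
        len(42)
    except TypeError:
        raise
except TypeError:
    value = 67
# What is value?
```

Step-by-step execution trace:
1. Inner try: `len(42)` raises TypeError.
2. Inner `except TypeError` matches; bare `raise` re-raises the same TypeError.
3. Outer `except TypeError` matches → value = 67.
Result: 67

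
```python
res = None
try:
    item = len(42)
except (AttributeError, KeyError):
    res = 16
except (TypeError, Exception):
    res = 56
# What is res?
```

Step-by-step execution trace:
1. `item = len(42)` raises TypeError.
2. `except (AttributeError, KeyError)` does not match TypeError; skipped.
3. `except (TypeError, Exception)` matches (TypeError is in the tuple) → res = 56.
Result: 56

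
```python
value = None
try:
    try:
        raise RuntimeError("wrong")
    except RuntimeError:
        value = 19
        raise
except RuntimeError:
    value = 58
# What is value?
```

Step-by-step execution trace:
1. Inner try: `raise RuntimeError("wrong")` raises RuntimeError.
2. Inner `except RuntimeError` matches → value = 19.
3. bare `raise` re-raises the same RuntimeError.
4. Outer `except RuntimeError` matches → value = 58.
Result: 58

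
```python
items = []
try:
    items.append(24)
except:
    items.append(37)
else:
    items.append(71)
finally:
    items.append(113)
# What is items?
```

Step-by-step execution trace:
1. try: `items.append(24)` → items = [24]. No exception raised.
2. `except` is skipped.
3. `else` runs: `items.append(71)` → items = [24, 71].
4. `finally` always runs: `items.append(113)` → items = [24, 71, 113].
Result: [24, 71, 113]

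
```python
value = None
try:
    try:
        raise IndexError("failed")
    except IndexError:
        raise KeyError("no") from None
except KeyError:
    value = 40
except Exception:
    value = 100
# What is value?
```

Step-by-step execution trace:
1. Inner try raises IndexError; inner `except IndexError` catches it.
2. `raise KeyError(...) from None` raises KeyError (from None suppresses __context__, but the active exception is still KeyError).
3. Outer `except KeyError` matches → value = 40.
4. `except Exception` is not reached.
Result: 40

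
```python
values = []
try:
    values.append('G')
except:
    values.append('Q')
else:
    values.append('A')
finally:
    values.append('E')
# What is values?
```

Step-by-step execution trace:
1. try: `values.append('G')` → values = ['G']. No exception raised.
2. `except` is skipped.
3. `else` runs: `values.append('A')` → values = ['G', 'A'].
4. `finally` always runs: `values.append('E')` → values = ['G', 'A', 'E'].
Result: ['G', 'A', 'E']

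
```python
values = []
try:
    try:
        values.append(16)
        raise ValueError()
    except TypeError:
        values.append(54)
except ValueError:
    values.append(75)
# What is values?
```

Step-by-step execution trace:
1. Inner try: `values.append(16)` → values = [16].
2. `raise ValueError()` raises ValueError.
3. Inner `except TypeError` does not match ValueError; exception propagates to outer try.
4. Outer `except ValueError` matches → `values.append(75)` → values = [16, 75].
Result: [16, 75]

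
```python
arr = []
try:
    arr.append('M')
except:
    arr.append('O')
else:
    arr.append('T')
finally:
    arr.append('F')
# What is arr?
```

Step-by-step execution trace:
1. try: `arr.append('M')` → arr = ['M']. No exception raised.
2. `except` is skipped.
3. `else` runs: `arr.append('T')` → arr = ['M', 'T'].
4. `finally` always runs: `arr.append('F')` → arr = ['M', 'T', 'F'].
Result: ['M', 'T', 'F']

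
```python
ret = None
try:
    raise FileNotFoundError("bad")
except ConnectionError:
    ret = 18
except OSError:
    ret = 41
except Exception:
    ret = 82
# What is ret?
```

Step-by-step execution trace:
1. `raise FileNotFoundError(...)` raises FileNotFoundError.
2. `except ConnectionError` does not match (FileNotFoundError is not a subclass of ConnectionError); skipped.
3. `except OSError` matches (FileNotFoundError is a subclass of OSError) → ret = 41.
4. `except Exception` is not reached.
Result: 41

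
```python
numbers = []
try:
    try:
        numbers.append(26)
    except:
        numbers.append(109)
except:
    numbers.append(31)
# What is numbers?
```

Step-by-step execution trace:
1. Inner try: `numbers.append(26)` → numbers = [26]. No exception raised.
2. Inner `except` is skipped.
3. Inner try completes normally; outer `except` is skipped.
Result: [26]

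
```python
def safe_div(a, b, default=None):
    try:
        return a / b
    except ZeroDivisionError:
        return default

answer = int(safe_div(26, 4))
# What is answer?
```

Step-by-step execution trace:
1. `safe_div(26, 4)` enters try: `return 26 / 4` → returns 6.5. No exception raised.
2. `except ZeroDivisionError` is skipped.
3. `int(6.5)` → 6 → answer = 6.
Result: 6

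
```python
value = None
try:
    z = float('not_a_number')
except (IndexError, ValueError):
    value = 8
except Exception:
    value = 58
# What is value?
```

Step-by-step execution trace:
1. `z = float('not_a_number')` raises ValueError.
2. `except (IndexError, ValueError)` matches (ValueError is in the tuple) → value = 8.
3. `except Exception` is not reached.
Result: 8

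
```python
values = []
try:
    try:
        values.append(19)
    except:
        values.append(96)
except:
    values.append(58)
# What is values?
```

Step-by-step execution trace:
1. Inner try: `values.append(19)` → values = [19]. No exception raised.
2. Inner `except` is skipped.
3. Inner try completes normally; outer `except` is skipped.
Result: [19]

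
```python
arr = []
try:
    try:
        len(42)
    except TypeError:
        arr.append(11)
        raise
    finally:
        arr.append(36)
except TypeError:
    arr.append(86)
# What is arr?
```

Step-by-step execution trace:
1. Inner try: `len(42)` raises TypeError.
2. Inner `except TypeError` matches → `arr.append(11)` → arr = [11].
3. bare `raise` re-raises TypeError.
4. Inner `finally` runs during unwinding: `arr.append(36)` → arr = [11, 36].
5. Outer `except TypeError` matches → `arr.append(86)` → arr = [11, 36, 86].
Result: [11, 36, 86]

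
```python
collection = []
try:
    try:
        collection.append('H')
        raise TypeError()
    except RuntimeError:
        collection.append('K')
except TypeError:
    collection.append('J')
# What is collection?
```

Step-by-step execution trace:
1. Inner try: `collection.append('H')` → collection = ['H'].
2. `raise TypeError()` raises TypeError.
3. Inner `except RuntimeError` does not match TypeError; exception propagates to outer try.
4. Outer `except TypeError` matches → `collection.append('J')` → collection = ['H', 'J'].
Result: ['H', 'J']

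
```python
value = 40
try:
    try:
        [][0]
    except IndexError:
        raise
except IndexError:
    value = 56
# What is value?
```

Step-by-step execution trace:
1. Inner try: `[][0]` raises IndexError.
2. Inner `except IndexError` matches; bare `raise` re-raises the same IndexError.
3. Outer `except IndexError` matches → value = 56.
Result: 56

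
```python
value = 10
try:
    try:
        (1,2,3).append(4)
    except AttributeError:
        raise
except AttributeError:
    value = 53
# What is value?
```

Step-by-step execution trace:
1. Inner try: `(1,2,3).append(4)` raises AttributeError.
2. Inner `except AttributeError` matches; bare `raise` re-raises the same AttributeError.
3. Outer `except AttributeError` matches → value = 53.
Result: 53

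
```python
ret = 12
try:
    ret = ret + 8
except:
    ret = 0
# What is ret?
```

Step-by-step execution trace:
1. ret starts at 12.
2. try: `ret = ret + 8` → ret = 20. No exception raised.
3. `except` is skipped.
Result: 20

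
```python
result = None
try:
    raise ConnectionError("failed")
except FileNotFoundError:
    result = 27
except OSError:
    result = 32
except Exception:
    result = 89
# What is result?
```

Step-by-step execution trace:
1. `raise ConnectionError(...)` raises ConnectionError.
2. `except FileNotFoundError` does not match (ConnectionError is not a subclass of FileNotFoundError); skipped.
3. `except OSError` matches (ConnectionError is a subclass of OSError) → result = 32.
4. `except Exception` is not reached.
Result: 32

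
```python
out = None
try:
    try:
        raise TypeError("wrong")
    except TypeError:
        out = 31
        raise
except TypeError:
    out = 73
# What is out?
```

Step-by-step execution trace:
1. Inner try: `raise TypeError("wrong")` raises TypeError.
2. Inner `except TypeError` matches → out = 31.
3. bare `raise` re-raises the same TypeError.
4. Outer `except TypeError` matches → out = 73.
Result: 73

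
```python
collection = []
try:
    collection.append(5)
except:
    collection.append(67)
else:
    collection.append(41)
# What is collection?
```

Step-by-step execution trace:
1. try: `collection.append(5)` → collection = [5]. No exception raised.
2. `except` is skipped.
3. `else` runs (try completed without exception): `collection.append(41)` → collection = [5, 41].
Result: [5, 41]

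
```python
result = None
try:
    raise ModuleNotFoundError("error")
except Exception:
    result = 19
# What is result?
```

Step-by-step execution trace:
1. `raise ModuleNotFoundError(...)` raises ModuleNotFoundError.
2. `except Exception` matches (ModuleNotFoundError is a subclass of Exception) → result = 19.
Result: 19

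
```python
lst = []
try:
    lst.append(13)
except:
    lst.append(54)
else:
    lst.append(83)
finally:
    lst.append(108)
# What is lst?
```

Step-by-step execution trace:
1. try: `lst.append(13)` → lst = [13]. No exception raised.
2. `except` is skipped.
3. `else` runs: `lst.append(83)` → lst = [13, 83].
4. `finally` always runs: `lst.append(108)` → lst = [13, 83, 108].
Result: [13, 83, 108]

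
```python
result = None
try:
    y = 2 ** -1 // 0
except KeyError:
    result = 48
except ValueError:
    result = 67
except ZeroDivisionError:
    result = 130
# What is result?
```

Step-by-step execution trace:
1. `y = 2 ** -1 // 0` raises ZeroDivisionError.
2. `except KeyError` does not match ZeroDivisionError; skipped.
3. `except ValueError` does not match ZeroDivisionError; skipped.
4. `except ZeroDivisionError` matches → result = 130.
Result: 130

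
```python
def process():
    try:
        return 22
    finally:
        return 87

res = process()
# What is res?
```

Step-by-step execution trace:
1. `process()` enters try: `return 22` sets pending return value 22.
2. Before returning, `finally: return 87` runs and overrides the pending return.
3. process() returns 87 → res = 87.
Result: 87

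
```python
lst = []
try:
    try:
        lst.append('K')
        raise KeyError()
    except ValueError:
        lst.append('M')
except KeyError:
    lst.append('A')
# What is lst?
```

Step-by-step execution trace:
1. Inner try: `lst.append('K')` → lst = ['K'].
2. `raise KeyError()` raises KeyError.
3. Inner `except ValueError` does not match KeyError; exception propagates to outer try.
4. Outer `except KeyError` matches → `lst.append('A')` → lst = ['K', 'A'].
Result: ['K', 'A']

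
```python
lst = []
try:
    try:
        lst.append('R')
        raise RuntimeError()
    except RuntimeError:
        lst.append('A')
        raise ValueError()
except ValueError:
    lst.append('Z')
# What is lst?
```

Step-by-step execution trace:
1. Inner try: `lst.append('R')` → lst = ['R'].
2. `raise RuntimeError()` raises RuntimeError.
3. Inner `except RuntimeError` matches → `lst.append('A')` → lst = ['R', 'A'].
4. `raise ValueError()` raises ValueError; propagates to outer try.
5. Outer `except ValueError` matches → `lst.append('Z')` → lst = ['R', 'A', 'Z'].
Result: ['R', 'A', 'Z']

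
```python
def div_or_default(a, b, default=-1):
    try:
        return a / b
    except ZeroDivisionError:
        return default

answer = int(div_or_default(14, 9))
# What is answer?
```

Step-by-step execution trace:
1. `div_or_default(14, 9)` enters try: `return 14 / 9` → returns 1.5555555555555556. No exception raised.
2. `except ZeroDivisionError` is skipped.
3. `int(1.5555555555555556)` → 1 → answer = 1.
Result: 1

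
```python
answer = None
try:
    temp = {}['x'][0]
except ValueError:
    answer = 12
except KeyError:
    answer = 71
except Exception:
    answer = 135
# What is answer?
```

Step-by-step execution trace:
1. `temp = {}['x'][0]` raises KeyError.
2. `except ValueError` does not match KeyError; skipped.
3. `except KeyError` matches → answer = 71.
4. Remaining except clauses are skipped.
Result: 71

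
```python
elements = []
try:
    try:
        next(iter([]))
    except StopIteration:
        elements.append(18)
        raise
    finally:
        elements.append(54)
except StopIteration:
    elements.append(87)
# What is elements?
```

Step-by-step execution trace:
1. Inner try: `next(iter([]))` raises StopIteration.
2. Inner `except StopIteration` matches → `elements.append(18)` → elements = [18].
3. bare `raise` re-raises StopIteration.
4. Inner `finally` runs during unwinding: `elements.append(54)` → elements = [18, 54].
5. Outer `except StopIteration` matches → `elements.append(87)` → elements = [18, 54, 87].
Result: [18, 54, 87]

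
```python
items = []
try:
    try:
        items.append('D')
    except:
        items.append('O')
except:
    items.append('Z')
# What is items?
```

Step-by-step execution trace:
1. Inner try: `items.append('D')` → items = ['D']. No exception raised.
2. Inner `except` is skipped.
3. Inner try completes normally; outer `except` is skipped.
Result: ['D']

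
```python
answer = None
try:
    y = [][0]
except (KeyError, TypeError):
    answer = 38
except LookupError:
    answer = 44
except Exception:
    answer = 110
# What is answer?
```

Step-by-step execution trace:
1. `y = [][0]` raises IndexError.
2. `except (KeyError, TypeError)` does not match IndexError; skipped.
3. `except LookupError` matches (IndexError is a subclass of LookupError) → answer = 44.
4. `except Exception` is not reached.
Result: 44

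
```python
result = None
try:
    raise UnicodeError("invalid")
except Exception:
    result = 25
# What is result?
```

Step-by-step execution trace:
1. `raise UnicodeError(...)` raises UnicodeError.
2. `except Exception` matches (UnicodeError is a subclass of Exception) → result = 25.
Result: 25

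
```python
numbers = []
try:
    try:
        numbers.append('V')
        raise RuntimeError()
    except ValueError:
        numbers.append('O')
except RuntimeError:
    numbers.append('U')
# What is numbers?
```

Step-by-step execution trace:
1. Inner try: `numbers.append('V')` → numbers = ['V'].
2. `raise RuntimeError()` raises RuntimeError.
3. Inner `except ValueError` does not match RuntimeError; exception propagates to outer try.
4. Outer `except RuntimeError` matches → `numbers.append('U')` → numbers = ['V', 'U'].
Result: ['V', 'U']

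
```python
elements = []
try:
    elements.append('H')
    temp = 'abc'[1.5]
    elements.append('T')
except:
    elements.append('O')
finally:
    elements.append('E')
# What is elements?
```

Step-by-step execution trace:
1. try: `elements.append('H')` → elements = ['H'].
2. `temp = 'abc'[1.5]` raises TypeError; `elements.append('T')` is not reached.
3. bare `except` matches → `elements.append('O')` → elements = ['H', 'O'].
4. finally always runs: `elements.append('E')` → elements = ['H', 'O', 'E'].
Result: ['H', 'O', 'E']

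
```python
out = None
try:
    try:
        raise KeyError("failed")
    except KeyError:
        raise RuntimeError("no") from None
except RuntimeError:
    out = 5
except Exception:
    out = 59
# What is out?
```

Step-by-step execution trace:
1. Inner try raises KeyError; inner `except KeyError` catches it.
2. `raise RuntimeError(...) from None` raises RuntimeError (from None suppresses __context__, but the active exception is still RuntimeError).
3. Outer `except RuntimeError` matches → out = 5.
4. `except Exception` is not reached.
Result: 5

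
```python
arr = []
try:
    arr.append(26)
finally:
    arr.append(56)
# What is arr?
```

Step-by-step execution trace:
1. try: `arr.append(26)` → arr = [26].
2. The try body completes without raising.
3. finally always runs: `arr.append(56)` → arr = [26, 56].
Result: [26, 56]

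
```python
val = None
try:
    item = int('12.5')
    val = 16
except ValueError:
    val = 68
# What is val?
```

Step-by-step execution trace:
1. `item = int('12.5')` raises ValueError.
2. `val = 16` is not reached.
3. `except ValueError` matches → val = 68.
Result: 68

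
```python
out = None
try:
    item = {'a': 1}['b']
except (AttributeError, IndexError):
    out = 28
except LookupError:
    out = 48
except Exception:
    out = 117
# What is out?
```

Step-by-step execution trace:
1. `item = {'a': 1}['b']` raises KeyError.
2. `except (AttributeError, IndexError)` does not match KeyError; skipped.
3. `except LookupError` matches (KeyError is a subclass of LookupError) → out = 48.
4. `except Exception` is not reached.
Result: 48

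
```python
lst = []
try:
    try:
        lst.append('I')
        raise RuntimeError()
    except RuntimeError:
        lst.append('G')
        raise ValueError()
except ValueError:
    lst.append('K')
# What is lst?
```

Step-by-step execution trace:
1. Inner try: `lst.append('I')` → lst = ['I'].
2. `raise RuntimeError()` raises RuntimeError.
3. Inner `except RuntimeError` matches → `lst.append('G')` → lst = ['I', 'G'].
4. `raise ValueError()` raises ValueError; propagates to outer try.
5. Outer `except ValueError` matches → `lst.append('K')` → lst = ['I', 'G', 'K'].
Result: ['I', 'G', 'K']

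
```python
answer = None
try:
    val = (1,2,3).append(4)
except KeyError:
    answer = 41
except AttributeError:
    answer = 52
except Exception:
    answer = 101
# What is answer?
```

Step-by-step execution trace:
1. `val = (1,2,3).append(4)` raises AttributeError.
2. `except KeyError` does not match AttributeError; skipped.
3. `except AttributeError` matches → answer = 52.
4. Remaining except clauses are skipped.
Result: 52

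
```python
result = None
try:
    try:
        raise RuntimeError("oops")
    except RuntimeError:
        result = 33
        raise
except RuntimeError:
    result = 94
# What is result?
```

Step-by-step execution trace:
1. Inner try: `raise RuntimeError("oops")` raises RuntimeError.
2. Inner `except RuntimeError` matches → result = 33.
3. bare `raise` re-raises the same RuntimeError.
4. Outer `except RuntimeError` matches → result = 94.
Result: 94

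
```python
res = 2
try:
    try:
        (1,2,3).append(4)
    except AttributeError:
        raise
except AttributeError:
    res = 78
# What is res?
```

Step-by-step execution trace:
1. Inner try: `(1,2,3).append(4)` raises AttributeError.
2. Inner `except AttributeError` matches; bare `raise` re-raises the same AttributeError.
3. Outer `except AttributeError` matches → res = 78.
Result: 78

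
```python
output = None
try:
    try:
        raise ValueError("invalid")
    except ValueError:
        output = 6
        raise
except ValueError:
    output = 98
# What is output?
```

Step-by-step execution trace:
1. Inner try: `raise ValueError("invalid")` raises ValueError.
2. Inner `except ValueError` matches → output = 6.
3. bare `raise` re-raises the same ValueError.
4. Outer `except ValueError` matches → output = 98.
Result: 98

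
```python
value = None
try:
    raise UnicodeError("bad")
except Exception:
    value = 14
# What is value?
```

Step-by-step execution trace:
1. `raise UnicodeError(...)` raises UnicodeError.
2. `except Exception` matches (UnicodeError is a subclass of Exception) → value = 14.
Result: 14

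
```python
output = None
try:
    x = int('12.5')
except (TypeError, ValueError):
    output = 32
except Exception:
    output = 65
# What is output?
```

Step-by-step execution trace:
1. `x = int('12.5')` raises ValueError.
2. `except (TypeError, ValueError)` matches (ValueError is in the tuple) → output = 32.
3. `except Exception` is not reached.
Result: 32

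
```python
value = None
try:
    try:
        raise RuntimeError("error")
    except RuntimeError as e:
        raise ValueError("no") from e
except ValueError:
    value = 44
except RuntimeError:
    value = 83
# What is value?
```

Step-by-step execution trace:
1. Inner try raises RuntimeError; inner `except RuntimeError as e` catches it.
2. `raise ValueError(...) from e` raises ValueError (RuntimeError is attached as __cause__, but only ValueError is active).
3. Outer `except ValueError` matches → value = 44.
4. `except RuntimeError` is not reached.
Result: 44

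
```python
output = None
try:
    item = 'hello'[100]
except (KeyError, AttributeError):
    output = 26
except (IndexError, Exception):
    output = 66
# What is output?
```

Step-by-step execution trace:
1. `item = 'hello'[100]` raises IndexError.
2. `except (KeyError, AttributeError)` does not match IndexError; skipped.
3. `except (IndexError, Exception)` matches (IndexError is in the tuple) → output = 66.
Result: 66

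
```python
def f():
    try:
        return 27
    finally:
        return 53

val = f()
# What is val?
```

Step-by-step execution trace:
1. `f()` enters try: `return 27` sets pending return value 27.
2. Before returning, `finally: return 53` runs and overrides the pending return.
3. f() returns 53 → val = 53.
Result: 53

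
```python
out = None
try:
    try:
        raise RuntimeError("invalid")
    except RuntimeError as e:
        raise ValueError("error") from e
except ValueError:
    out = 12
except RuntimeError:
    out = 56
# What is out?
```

Step-by-step execution trace:
1. Inner try raises RuntimeError; inner `except RuntimeError as e` catches it.
2. `raise ValueError(...) from e` raises ValueError (RuntimeError is attached as __cause__, but only ValueError is active).
3. Outer `except ValueError` matches → out = 12.
4. `except RuntimeError` is not reached.
Result: 12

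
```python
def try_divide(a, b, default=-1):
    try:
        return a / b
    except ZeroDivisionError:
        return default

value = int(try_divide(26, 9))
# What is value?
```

Step-by-step execution trace:
1. `try_divide(26, 9)` enters try: `return 26 / 9` → returns 2.888888888888889. No exception raised.
2. `except ZeroDivisionError` is skipped.
3. `int(2.888888888888889)` → 2 → value = 2.
Result: 2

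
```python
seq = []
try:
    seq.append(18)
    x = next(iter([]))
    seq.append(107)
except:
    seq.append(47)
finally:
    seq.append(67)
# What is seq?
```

Step-by-step execution trace:
1. try: `seq.append(18)` → seq = [18].
2. `x = next(iter([]))` raises StopIteration; `seq.append(107)` is not reached.
3. bare `except` matches → `seq.append(47)` → seq = [18, 47].
4. finally always runs: `seq.append(67)` → seq = [18, 47, 67].
Result: [18, 47, 67]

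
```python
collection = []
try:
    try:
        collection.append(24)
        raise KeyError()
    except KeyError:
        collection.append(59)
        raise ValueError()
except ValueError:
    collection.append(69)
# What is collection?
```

Step-by-step execution trace:
1. Inner try: `collection.append(24)` → collection = [24].
2. `raise KeyError()` raises KeyError.
3. Inner `except KeyError` matches → `collection.append(59)` → collection = [24, 59].
4. `raise ValueError()` raises ValueError; propagates to outer try.
5. Outer `except ValueError` matches → `collection.append(69)` → collection = [24, 59, 69].
Result: [24, 59, 69]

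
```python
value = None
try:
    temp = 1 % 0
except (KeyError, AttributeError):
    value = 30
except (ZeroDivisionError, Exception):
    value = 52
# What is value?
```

Step-by-step execution trace:
1. `temp = 1 % 0` raises ZeroDivisionError.
2. `except (KeyError, AttributeError)` does not match ZeroDivisionError; skipped.
3. `except (ZeroDivisionError, Exception)` matches (ZeroDivisionError is in the tuple) → value = 52.
Result: 52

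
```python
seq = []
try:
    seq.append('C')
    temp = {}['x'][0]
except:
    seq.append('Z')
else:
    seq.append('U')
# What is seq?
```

Step-by-step execution trace:
1. try: `seq.append('C')` → seq = ['C'].
2. `temp = {}['x'][0]` raises KeyError.
3. bare `except` matches → `seq.append('Z')` → seq = ['C', 'Z'].
4. `else` is skipped (an exception was raised).
Result: ['C', 'Z']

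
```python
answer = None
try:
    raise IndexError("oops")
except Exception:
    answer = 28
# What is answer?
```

Step-by-step execution trace:
1. `raise IndexError(...)` raises IndexError.
2. `except Exception` matches (IndexError is a subclass of Exception) → answer = 28.
Result: 28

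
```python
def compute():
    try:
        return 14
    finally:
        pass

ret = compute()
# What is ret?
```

Step-by-step execution trace:
1. `compute()` enters try: `return 14` sets pending return value 14.
2. Before returning, `finally: pass` runs (no effect).
3. compute() returns 14 → ret = 14.
Result: 14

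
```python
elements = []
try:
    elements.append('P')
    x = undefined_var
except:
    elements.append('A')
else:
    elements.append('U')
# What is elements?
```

Step-by-step execution trace:
1. try: `elements.append('P')` → elements = ['P'].
2. `x = undefined_var` raises NameError.
3. bare `except` matches → `elements.append('A')` → elements = ['P', 'A'].
4. `else` is skipped (an exception was raised).
Result: ['P', 'A']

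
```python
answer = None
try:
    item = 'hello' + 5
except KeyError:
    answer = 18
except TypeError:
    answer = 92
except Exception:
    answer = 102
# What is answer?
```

Step-by-step execution trace:
1. `item = 'hello' + 5` raises TypeError.
2. `except KeyError` does not match TypeError; skipped.
3. `except TypeError` matches → answer = 92.
4. Remaining except clauses are skipped.
Result: 92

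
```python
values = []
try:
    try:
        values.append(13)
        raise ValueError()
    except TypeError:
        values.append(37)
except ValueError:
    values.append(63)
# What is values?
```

Step-by-step execution trace:
1. Inner try: `values.append(13)` → values = [13].
2. `raise ValueError()` raises ValueError.
3. Inner `except TypeError` does not match ValueError; exception propagates to outer try.
4. Outer `except ValueError` matches → `values.append(63)` → values = [13, 63].
Result: [13, 63]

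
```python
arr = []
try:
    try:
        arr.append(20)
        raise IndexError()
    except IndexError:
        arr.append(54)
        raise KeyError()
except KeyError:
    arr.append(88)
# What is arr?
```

Step-by-step execution trace:
1. Inner try: `arr.append(20)` → arr = [20].
2. `raise IndexError()` raises IndexError.
3. Inner `except IndexError` matches → `arr.append(54)` → arr = [20, 54].
4. `raise KeyError()` raises KeyError; propagates to outer try.
5. Outer `except KeyError` matches → `arr.append(88)` → arr = [20, 54, 88].
Result: [20, 54, 88]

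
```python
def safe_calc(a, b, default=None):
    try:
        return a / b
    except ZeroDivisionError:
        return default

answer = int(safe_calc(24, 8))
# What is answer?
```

Step-by-step execution trace:
1. `safe_calc(24, 8)` enters try: `return 24 / 8` → returns 3.0. No exception raised.
2. `except ZeroDivisionError` is skipped.
3. `int(3.0)` → 3 → answer = 3.
Result: 3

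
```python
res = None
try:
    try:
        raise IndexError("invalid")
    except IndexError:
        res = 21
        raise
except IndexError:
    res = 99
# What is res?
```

Step-by-step execution trace:
1. Inner try: `raise IndexError("invalid")` raises IndexError.
2. Inner `except IndexError` matches → res = 21.
3. bare `raise` re-raises the same IndexError.
4. Outer `except IndexError` matches → res = 99.
Result: 99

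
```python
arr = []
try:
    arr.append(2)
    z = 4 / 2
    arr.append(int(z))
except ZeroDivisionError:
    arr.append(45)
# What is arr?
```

Step-by-step execution trace:
1. try: `arr.append(2)` → arr = [2].
2. `z = 4 / 2` → z = 2.0. No exception raised.
3. `arr.append(int(z))` → arr = [2, 2].
4. `except ZeroDivisionError` is skipped (no exception was raised).
Result: [2, 2]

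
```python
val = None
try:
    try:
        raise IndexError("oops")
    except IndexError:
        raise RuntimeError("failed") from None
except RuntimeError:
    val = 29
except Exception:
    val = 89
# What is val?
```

Step-by-step execution trace:
1. Inner try raises IndexError; inner `except IndexError` catches it.
2. `raise RuntimeError(...) from None` raises RuntimeError (from None suppresses __context__, but the active exception is still RuntimeError).
3. Outer `except RuntimeError` matches → val = 29.
4. `except Exception` is not reached.
Result: 29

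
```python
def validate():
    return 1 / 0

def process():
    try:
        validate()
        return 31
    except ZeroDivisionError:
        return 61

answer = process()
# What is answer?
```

Step-by-step execution trace:
1. `process()` calls `validate()`.
2. `validate()` evaluates `1 / 0`, which raises ZeroDivisionError; it propagates to the caller.
3. `return 31` is not reached.
4. `except ZeroDivisionError` in process matches → returns 61.
5. answer = 61.
Result: 61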